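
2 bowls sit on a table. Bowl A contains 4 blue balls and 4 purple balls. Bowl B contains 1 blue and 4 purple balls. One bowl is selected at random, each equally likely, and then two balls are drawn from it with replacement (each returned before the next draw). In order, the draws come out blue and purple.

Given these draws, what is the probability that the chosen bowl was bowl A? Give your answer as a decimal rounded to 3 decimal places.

Under each hypothesis, the probability of the observed sequence is: P(data | bowl A) = (4/8)(4/8) = 1/4; P(data | bowl B) = (1/5)(4/5) = 4/25.
Weighting by the prior gives 1/2 · 1/4 = 1/8, 1/2 · 4/25 = 2/25; with total 41/200.
Therefore the posterior P(bowl A | data) = (1/8) / (41/200) = 25/41.

0.610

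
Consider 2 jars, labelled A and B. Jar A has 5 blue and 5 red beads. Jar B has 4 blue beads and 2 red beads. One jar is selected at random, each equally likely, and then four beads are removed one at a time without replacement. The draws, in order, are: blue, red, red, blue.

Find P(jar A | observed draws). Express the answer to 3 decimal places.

Under each hypothesis, the probability of the observed sequence is: P(data | jar A) = (5/10)(5/9)(4/8)(4/7) = 5/63; P(data | jar B) = (4/6)(2/5)(1/4)(3/3) = 1/15.
The prior-weighted likelihoods are 1/2 · 5/63 = 5/126, 1/2 · 1/15 = 1/30; summing to 23/315.
Hence P(jar A | data) = (5/126) / (23/315) = 25/46.

0.543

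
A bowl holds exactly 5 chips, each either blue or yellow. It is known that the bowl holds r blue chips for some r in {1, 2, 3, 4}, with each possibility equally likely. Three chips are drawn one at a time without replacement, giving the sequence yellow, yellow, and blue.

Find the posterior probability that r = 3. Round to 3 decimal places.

0.200

Compute the likelihood of the observed sequence for each case: P(data | r = 1) = (4/5)(3/4)(1/3) = 1/5; P(data | r = 2) = (3/5)(2/4)(2/3) = 1/5; P(data | r = 3) = (2/5)(1/4)(3/3) = 1/10; P(data | r = 4) = (1/5)(0/4) = 0.
Weighting by the prior gives 1/4 · 1/5 = 1/20, 1/4 · 1/5 = 1/20, 1/4 · 1/10 = 1/40, 1/4 · 0 = 0; summing to 1/8.
So P(r = 3 | data) = (1/40) / (1/8) = 1/5.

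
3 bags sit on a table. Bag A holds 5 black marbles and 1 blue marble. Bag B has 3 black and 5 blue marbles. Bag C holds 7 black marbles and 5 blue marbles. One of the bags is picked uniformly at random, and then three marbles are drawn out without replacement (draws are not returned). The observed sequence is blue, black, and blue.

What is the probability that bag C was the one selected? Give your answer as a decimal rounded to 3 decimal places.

Compute the likelihood of the observed sequence for each case: P(data | bag A) = (1/6)(5/5)(0/4) = 0; P(data | bag B) = (5/8)(3/7)(4/6) = 0.17857; P(data | bag C) = (5/12)(7/11)(4/10) = 0.10606.
Weighting by the prior gives 1/3 · 0 = 0, 1/3 · 0.17857 = 0.059524, 1/3 · 0.10606 = 0.035354; with total 0.094877.
By Bayes' rule, P(bag C | data) = (0.035354) / (0.094877) = 0.37262.

0.373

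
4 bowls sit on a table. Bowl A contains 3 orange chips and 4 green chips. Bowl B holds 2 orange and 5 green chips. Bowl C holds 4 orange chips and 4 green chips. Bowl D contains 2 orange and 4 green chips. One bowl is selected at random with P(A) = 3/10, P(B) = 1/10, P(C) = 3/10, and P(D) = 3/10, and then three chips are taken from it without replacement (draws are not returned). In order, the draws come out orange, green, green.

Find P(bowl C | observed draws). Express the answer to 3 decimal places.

0.247

The likelihood of the observed sequence under each hypothesis: P(data | bowl A) = (3/7)(4/6)(3/5) = 6/35; P(data | bowl B) = (2/7)(5/6)(4/5) = 4/21; P(data | bowl C) = (4/8)(4/7)(3/6) = 1/7; P(data | bowl D) = (2/6)(4/5)(3/4) = 1/5.
The prior-weighted likelihoods are 3/10 · 6/35 = 9/175, 1/10 · 4/21 = 2/105, 3/10 · 1/7 = 3/70, 3/10 · 1/5 = 3/50; with total 13/75.
So P(bowl C | data) = (3/70) / (13/75) = 45/182.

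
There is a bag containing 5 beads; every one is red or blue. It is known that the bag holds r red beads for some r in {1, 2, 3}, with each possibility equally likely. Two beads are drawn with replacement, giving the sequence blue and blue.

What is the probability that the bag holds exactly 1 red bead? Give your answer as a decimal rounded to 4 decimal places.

Under each hypothesis, the probability of the observed sequence is: P(data | r = 1) = (4/5)(4/5) = 16/25; P(data | r = 2) = (3/5)(3/5) = 9/25; P(data | r = 3) = (2/5)(2/5) = 4/25.
The prior-weighted likelihoods are 1/3 · 16/25 = 16/75, 1/3 · 9/25 = 3/25, 1/3 · 4/25 = 4/75; summing to 29/75.
So P(r = 1 | data) = (16/75) / (29/75) = 16/29.

0.5517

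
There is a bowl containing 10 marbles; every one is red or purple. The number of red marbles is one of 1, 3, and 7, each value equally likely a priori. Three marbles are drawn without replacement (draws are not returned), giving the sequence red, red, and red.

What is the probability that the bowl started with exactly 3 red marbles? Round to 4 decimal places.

Compute the likelihood of the observed sequence for each case: P(data | r = 1) = (1/10)(0/9) = 0; P(data | r = 3) = (3/10)(2/9)(1/8) = 1/120; P(data | r = 7) = (7/10)(6/9)(5/8) = 7/24.
The prior-weighted likelihoods are 1/3 · 0 = 0, 1/3 · 1/120 = 1/360, 1/3 · 7/24 = 7/72; summing to 1/10.
By Bayes' rule, P(r = 3 | data) = (1/360) / (1/10) = 1/36.

0.0278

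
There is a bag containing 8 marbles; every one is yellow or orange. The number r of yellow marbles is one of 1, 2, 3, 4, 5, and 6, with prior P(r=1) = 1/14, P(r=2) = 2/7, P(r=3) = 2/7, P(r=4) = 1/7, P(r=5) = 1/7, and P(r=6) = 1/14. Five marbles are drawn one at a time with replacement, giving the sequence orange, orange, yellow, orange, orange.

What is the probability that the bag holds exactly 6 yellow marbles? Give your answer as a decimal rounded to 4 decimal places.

Compute the likelihood of the observed sequence for each case: P(data | r = 1) = (7/8)(7/8)(1/8)(7/8)(7/8) = 0.073273; P(data | r = 2) = (6/8)(6/8)(2/8)(6/8)(6/8) = 0.079102; P(data | r = 3) = (5/8)(5/8)(3/8)(5/8)(5/8) = 0.05722; P(data | r = 4) = (4/8)(4/8)(4/8)(4/8)(4/8) = 0.03125; P(data | r = 5) = (3/8)(3/8)(5/8)(3/8)(3/8) = 0.01236; P(data | r = 6) = (2/8)(2/8)(6/8)(2/8)(2/8) = 0.0029297.
Weighting by the prior gives 1/14 · 0.073273 = 0.0052338, 2/7 · 0.079102 = 0.0226, 2/7 · 0.05722 = 0.016349, 1/7 · 0.03125 = 0.0044643, 1/7 · 0.01236 = 0.0017657, 1/14 · 0.0029297 = 0.00020926; these sum to 0.050622.
Therefore the posterior P(r = 6 | data) = (0.00020926) / (0.050622) = 0.0041338.

0.0041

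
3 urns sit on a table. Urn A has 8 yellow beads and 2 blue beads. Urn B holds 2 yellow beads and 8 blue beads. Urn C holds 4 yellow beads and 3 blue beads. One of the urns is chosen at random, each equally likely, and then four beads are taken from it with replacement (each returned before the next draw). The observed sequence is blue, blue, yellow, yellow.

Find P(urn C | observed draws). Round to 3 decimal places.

0.539

For each hypothesis, P(data | H) works out to: P(data | urn A) = (2/10)(2/10)(8/10)(8/10) = 0.0256; P(data | urn B) = (8/10)(8/10)(2/10)(2/10) = 0.0256; P(data | urn C) = (3/7)(3/7)(4/7)(4/7) = 0.059975.
Weighting by the prior gives 1/3 · 0.0256 = 0.0085333, 1/3 · 0.0256 = 0.0085333, 1/3 · 0.059975 = 0.019992; with total 0.037058.
So P(urn C | data) = (0.019992) / (0.037058) = 0.53946.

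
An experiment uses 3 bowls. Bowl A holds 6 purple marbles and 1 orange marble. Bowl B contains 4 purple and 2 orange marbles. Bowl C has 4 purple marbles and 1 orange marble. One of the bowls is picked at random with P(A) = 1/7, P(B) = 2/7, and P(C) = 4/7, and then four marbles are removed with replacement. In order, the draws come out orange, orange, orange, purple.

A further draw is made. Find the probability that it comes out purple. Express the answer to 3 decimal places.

Under each hypothesis, the probability of the observed sequence is: P(data | bowl A) = (1/7)(1/7)(1/7)(6/7) = 0.002499; P(data | bowl B) = (2/6)(2/6)(2/6)(4/6) = 0.024691; P(data | bowl C) = (1/5)(1/5)(1/5)(4/5) = 0.0064.
Weighting by the prior gives 1/7 · 0.002499 = 0.00035699, 2/7 · 0.024691 = 0.0070547, 4/7 · 0.0064 = 0.0036571; with total 0.011069.
Normalising, the posterior is P(bowl A | data) = 0.032252, P(bowl B | data) = 0.63735, P(bowl C | data) = 0.3304.
Averaging over the posterior, P(purple next | data) = (6/7)(0.032252) + (2/3)(0.63735) + (4/5)(0.3304) = 0.71686.

0.717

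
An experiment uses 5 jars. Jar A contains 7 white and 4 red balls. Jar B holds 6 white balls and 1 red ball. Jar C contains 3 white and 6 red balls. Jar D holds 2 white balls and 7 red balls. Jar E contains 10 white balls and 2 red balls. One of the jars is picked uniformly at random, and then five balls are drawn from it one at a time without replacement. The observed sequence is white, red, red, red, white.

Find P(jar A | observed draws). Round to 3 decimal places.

0.194

Under each hypothesis, the probability of the observed sequence is: P(data | jar A) = (7/11)(4/10)(3/9)(2/8)(6/7) = 0.018182; P(data | jar B) = (6/7)(1/6)(0/5) = 0; P(data | jar C) = (3/9)(6/8)(5/7)(4/6)(2/5) = 0.047619; P(data | jar D) = (2/9)(7/8)(6/7)(5/6)(1/5) = 0.027778; P(data | jar E) = (10/12)(2/11)(1/10)(0/9) = 0.
The prior-weighted likelihoods are 1/5 · 0.018182 = 0.0036364, 1/5 · 0 = 0, 1/5 · 0.047619 = 0.0095238, 1/5 · 0.027778 = 0.0055556, 1/5 · 0 = 0; with total 0.018716.
Therefore the posterior P(jar A | data) = (0.0036364) / (0.018716) = 0.19429.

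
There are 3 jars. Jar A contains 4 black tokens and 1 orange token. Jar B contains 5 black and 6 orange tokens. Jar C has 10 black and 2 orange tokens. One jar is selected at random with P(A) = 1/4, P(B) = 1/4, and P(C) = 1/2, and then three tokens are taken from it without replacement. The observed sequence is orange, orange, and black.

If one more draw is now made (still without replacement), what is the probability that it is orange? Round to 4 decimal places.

Under each hypothesis, the probability of the observed sequence is: P(data | jar A) = (1/5)(0/4) = 0; P(data | jar B) = (6/11)(5/10)(5/9) = 5/33; P(data | jar C) = (2/12)(1/11)(10/10) = 1/66.
Multiplying each by its prior: 1/4 · 0 = 0, 1/4 · 5/33 = 5/132, 1/2 · 1/66 = 1/132; these sum to 1/22.
The posterior is then P(jar A | data) = 0, P(jar B | data) = 5/6, P(jar C | data) = 1/6.
Averaging over the posterior, P(orange next | data) = (1/2)(5/6) + (0)(1/6) = 5/12.

0.4167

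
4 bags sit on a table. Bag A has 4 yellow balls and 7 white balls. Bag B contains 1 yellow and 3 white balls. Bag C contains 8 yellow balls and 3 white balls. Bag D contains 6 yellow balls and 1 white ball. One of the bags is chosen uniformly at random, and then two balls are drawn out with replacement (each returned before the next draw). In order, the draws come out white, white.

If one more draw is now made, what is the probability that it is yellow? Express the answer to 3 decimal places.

0.338

Compute the likelihood of the observed sequence for each case: P(data | bag A) = (7/11)(7/11) = 0.40496; P(data | bag B) = (3/4)(3/4) = 0.5625; P(data | bag C) = (3/11)(3/11) = 0.07438; P(data | bag D) = (1/7)(1/7) = 0.020408.
The prior-weighted likelihoods are 1/4 · 0.40496 = 0.10124, 1/4 · 0.5625 = 0.14062, 1/4 · 0.07438 = 0.018595, 1/4 · 0.020408 = 0.005102; summing to 0.26556.
The posterior is then P(bag A | data) = 0.38123, P(bag B | data) = 0.52954, P(bag C | data) = 0.070022, P(bag D | data) = 0.019212.
So P(yellow next | data) = Σ P(yellow next | H) P(H | data) = (4/11)(0.38123) + (1/4)(0.52954) + (8/11)(0.070022) + (6/7)(0.019212) = 0.33841.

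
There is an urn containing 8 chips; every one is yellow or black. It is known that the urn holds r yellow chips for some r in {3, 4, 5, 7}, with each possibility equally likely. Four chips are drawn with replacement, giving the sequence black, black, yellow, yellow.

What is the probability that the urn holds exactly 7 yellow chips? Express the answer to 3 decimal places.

0.065

For each hypothesis, P(data | H) works out to: P(data | r = 3) = (5/8)(5/8)(3/8)(3/8) = 0.054932; P(data | r = 4) = (4/8)(4/8)(4/8)(4/8) = 0.0625; P(data | r = 5) = (3/8)(3/8)(5/8)(5/8) = 0.054932; P(data | r = 7) = (1/8)(1/8)(7/8)(7/8) = 0.011963.
The prior-weighted likelihoods are 1/4 · 0.054932 = 0.013733, 1/4 · 0.0625 = 0.015625, 1/4 · 0.054932 = 0.013733, 1/4 · 0.011963 = 0.0029907; these sum to 0.046082.
Therefore the posterior P(r = 7 | data) = (0.0029907) / (0.046082) = 0.064901.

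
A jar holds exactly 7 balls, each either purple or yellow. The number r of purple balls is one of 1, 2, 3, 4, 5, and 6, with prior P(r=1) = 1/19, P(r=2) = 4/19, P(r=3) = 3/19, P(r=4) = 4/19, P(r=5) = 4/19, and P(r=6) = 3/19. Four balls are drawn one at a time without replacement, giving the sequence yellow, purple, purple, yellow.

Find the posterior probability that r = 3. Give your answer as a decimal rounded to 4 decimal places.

0.2621

Under each hypothesis, the probability of the observed sequence is: P(data | r = 1) = (6/7)(1/6)(0/5) = 0; P(data | r = 2) = (5/7)(2/6)(1/5)(4/4) = 0.047619; P(data | r = 3) = (4/7)(3/6)(2/5)(3/4) = 0.085714; P(data | r = 4) = (3/7)(4/6)(3/5)(2/4) = 0.085714; P(data | r = 5) = (2/7)(5/6)(4/5)(1/4) = 0.047619; P(data | r = 6) = (1/7)(6/6)(5/5)(0/4) = 0.
Multiplying each by its prior: 1/19 · 0 = 0, 4/19 · 0.047619 = 0.010025, 3/19 · 0.085714 = 0.013534, 4/19 · 0.085714 = 0.018045, 4/19 · 0.047619 = 0.010025, 3/19 · 0 = 0; these sum to 0.051629.
Therefore the posterior P(r = 3 | data) = (0.013534) / (0.051629) = 0.26214.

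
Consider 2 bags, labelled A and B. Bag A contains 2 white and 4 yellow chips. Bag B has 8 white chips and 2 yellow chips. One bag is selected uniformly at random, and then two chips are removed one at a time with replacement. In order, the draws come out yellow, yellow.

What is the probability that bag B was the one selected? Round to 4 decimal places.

0.0826

The likelihood of the observed sequence under each hypothesis: P(data | bag A) = (4/6)(4/6) = 4/9; P(data | bag B) = (2/10)(2/10) = 1/25.
Multiplying each by its prior: 1/2 · 4/9 = 2/9, 1/2 · 1/25 = 1/50; with total 109/450.
Hence P(bag B | data) = (1/50) / (109/450) = 9/109.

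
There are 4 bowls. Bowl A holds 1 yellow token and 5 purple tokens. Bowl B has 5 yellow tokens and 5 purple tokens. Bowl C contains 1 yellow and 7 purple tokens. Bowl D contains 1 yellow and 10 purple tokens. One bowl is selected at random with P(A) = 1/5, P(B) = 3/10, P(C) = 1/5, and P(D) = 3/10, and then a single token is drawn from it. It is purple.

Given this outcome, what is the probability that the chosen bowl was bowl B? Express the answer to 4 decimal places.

For each hypothesis, P(data | H) works out to: P(data | bowl A) = (5/6) = 0.83333; P(data | bowl B) = (5/10) = 0.5; P(data | bowl C) = (7/8) = 0.875; P(data | bowl D) = (10/11) = 0.90909.
Weighting by the prior gives 1/5 · 0.83333 = 0.16667, 3/10 · 0.5 = 0.15, 1/5 · 0.875 = 0.175, 3/10 · 0.90909 = 0.27273; summing to 0.76439.
Hence P(bowl B | data) = (0.15) / (0.76439) = 0.19623.

0.1962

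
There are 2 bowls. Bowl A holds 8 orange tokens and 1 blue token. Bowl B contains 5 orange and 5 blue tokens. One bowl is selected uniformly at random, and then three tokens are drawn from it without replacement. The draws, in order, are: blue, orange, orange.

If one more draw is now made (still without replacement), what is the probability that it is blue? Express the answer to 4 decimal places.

0.3175

Compute the likelihood of the observed sequence for each case: P(data | bowl A) = (1/9)(8/8)(7/7) = 1/9; P(data | bowl B) = (5/10)(5/9)(4/8) = 5/36.
Weighting by the prior gives 1/2 · 1/9 = 1/18, 1/2 · 5/36 = 5/72; summing to 1/8.
The posterior is then P(bowl A | data) = 4/9, P(bowl B | data) = 5/9.
So P(blue next | data) = Σ P(blue next | H) P(H | data) = (0)(4/9) + (4/7)(5/9) = 20/63.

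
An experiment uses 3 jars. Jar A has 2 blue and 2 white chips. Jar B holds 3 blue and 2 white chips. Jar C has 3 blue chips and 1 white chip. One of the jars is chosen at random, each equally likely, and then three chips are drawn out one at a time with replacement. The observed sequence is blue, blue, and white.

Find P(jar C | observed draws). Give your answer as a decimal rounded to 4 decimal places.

Compute the likelihood of the observed sequence for each case: P(data | jar A) = (2/4)(2/4)(2/4) = 0.125; P(data | jar B) = (3/5)(3/5)(2/5) = 0.144; P(data | jar C) = (3/4)(3/4)(1/4) = 0.14062.
Weighting by the prior gives 1/3 · 0.125 = 0.041667, 1/3 · 0.144 = 0.048, 1/3 · 0.14062 = 0.046875; summing to 0.13654.
So P(jar C | data) = (0.046875) / (0.13654) = 0.3433.

0.3433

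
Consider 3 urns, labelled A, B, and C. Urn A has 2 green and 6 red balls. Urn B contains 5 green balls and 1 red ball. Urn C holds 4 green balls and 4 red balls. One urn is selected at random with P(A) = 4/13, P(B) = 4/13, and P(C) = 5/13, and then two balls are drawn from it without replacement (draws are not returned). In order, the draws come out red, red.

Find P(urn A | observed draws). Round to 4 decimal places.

0.6667

Under each hypothesis, the probability of the observed sequence is: P(data | urn A) = (6/8)(5/7) = 15/28; P(data | urn B) = (1/6)(0/5) = 0; P(data | urn C) = (4/8)(3/7) = 3/14.
Weighting by the prior gives 4/13 · 15/28 = 15/91, 4/13 · 0 = 0, 5/13 · 3/14 = 15/182; with total 45/182.
By Bayes' rule, P(urn A | data) = (15/91) / (45/182) = 2/3.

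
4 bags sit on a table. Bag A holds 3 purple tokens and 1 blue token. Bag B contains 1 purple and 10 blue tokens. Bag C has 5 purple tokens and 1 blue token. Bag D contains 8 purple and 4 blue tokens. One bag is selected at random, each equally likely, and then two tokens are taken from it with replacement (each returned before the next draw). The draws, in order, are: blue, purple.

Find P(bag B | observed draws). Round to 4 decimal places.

For each hypothesis, P(data | H) works out to: P(data | bag A) = (1/4)(3/4) = 0.1875; P(data | bag B) = (10/11)(1/11) = 0.082645; P(data | bag C) = (1/6)(5/6) = 0.13889; P(data | bag D) = (4/12)(8/12) = 0.22222.
Multiplying each by its prior: 1/4 · 0.1875 = 0.046875, 1/4 · 0.082645 = 0.020661, 1/4 · 0.13889 = 0.034722, 1/4 · 0.22222 = 0.055556; with total 0.15781.
Therefore the posterior P(bag B | data) = (0.020661) / (0.15781) = 0.13092.

0.1309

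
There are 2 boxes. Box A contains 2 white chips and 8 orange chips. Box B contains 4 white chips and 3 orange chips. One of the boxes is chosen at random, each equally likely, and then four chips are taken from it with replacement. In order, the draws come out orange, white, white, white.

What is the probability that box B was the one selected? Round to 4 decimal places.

For each hypothesis, P(data | H) works out to: P(data | box A) = (8/10)(2/10)(2/10)(2/10) = 0.0064; P(data | box B) = (3/7)(4/7)(4/7)(4/7) = 0.079967.
Weighting by the prior gives 1/2 · 0.0064 = 0.0032, 1/2 · 0.079967 = 0.039983; with total 0.043183.
Therefore the posterior P(box B | data) = (0.039983) / (0.043183) = 0.9259.

0.9259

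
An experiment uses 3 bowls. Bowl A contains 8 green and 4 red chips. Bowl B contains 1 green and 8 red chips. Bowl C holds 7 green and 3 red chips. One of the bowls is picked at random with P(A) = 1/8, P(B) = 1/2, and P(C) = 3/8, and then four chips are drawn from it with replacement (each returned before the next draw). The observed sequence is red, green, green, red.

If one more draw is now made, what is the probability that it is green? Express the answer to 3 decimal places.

0.588

For each hypothesis, P(data | H) works out to: P(data | bowl A) = (4/12)(8/12)(8/12)(4/12) = 0.049383; P(data | bowl B) = (8/9)(1/9)(1/9)(8/9) = 0.0097546; P(data | bowl C) = (3/10)(7/10)(7/10)(3/10) = 0.0441.
Weighting by the prior gives 1/8 · 0.049383 = 0.0061728, 1/2 · 0.0097546 = 0.0048773, 3/8 · 0.0441 = 0.016538; with total 0.027588.
Normalising, the posterior is P(bowl A | data) = 0.22375, P(bowl B | data) = 0.17679, P(bowl C | data) = 0.59945.
Averaging over the posterior, P(green next | data) = (2/3)(0.22375) + (1/9)(0.17679) + (7/10)(0.59945) = 0.58843.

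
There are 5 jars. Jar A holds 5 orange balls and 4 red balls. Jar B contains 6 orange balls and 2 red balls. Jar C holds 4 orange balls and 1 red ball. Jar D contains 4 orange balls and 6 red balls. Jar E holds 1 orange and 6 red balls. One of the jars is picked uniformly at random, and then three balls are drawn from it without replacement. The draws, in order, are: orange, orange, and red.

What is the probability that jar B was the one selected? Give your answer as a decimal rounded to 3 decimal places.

0.280

Under each hypothesis, the probability of the observed sequence is: P(data | jar A) = (5/9)(4/8)(4/7) = 0.15873; P(data | jar B) = (6/8)(5/7)(2/6) = 0.17857; P(data | jar C) = (4/5)(3/4)(1/3) = 0.2; P(data | jar D) = (4/10)(3/9)(6/8) = 0.1; P(data | jar E) = (1/7)(0/6) = 0.
Weighting by the prior gives 1/5 · 0.15873 = 0.031746, 1/5 · 0.17857 = 0.035714, 1/5 · 0.2 = 0.04, 1/5 · 0.1 = 0.02, 1/5 · 0 = 0; these sum to 0.12746.
So P(jar B | data) = (0.035714) / (0.12746) = 0.2802.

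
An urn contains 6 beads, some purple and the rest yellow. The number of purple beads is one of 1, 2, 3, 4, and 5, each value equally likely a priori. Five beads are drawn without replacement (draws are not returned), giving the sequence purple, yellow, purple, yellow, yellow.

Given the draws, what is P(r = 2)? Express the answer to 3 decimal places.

0.571

Under each hypothesis, the probability of the observed sequence is: P(data | r = 1) = (1/6)(5/5)(0/4) = 0; P(data | r = 2) = (2/6)(4/5)(1/4)(3/3)(2/2) = 1/15; P(data | r = 3) = (3/6)(3/5)(2/4)(2/3)(1/2) = 1/20; P(data | r = 4) = (4/6)(2/5)(3/4)(1/3)(0/2) = 0; P(data | r = 5) = (5/6)(1/5)(4/4)(0/3) = 0.
The prior-weighted likelihoods are 1/5 · 0 = 0, 1/5 · 1/15 = 1/75, 1/5 · 1/20 = 1/100, 1/5 · 0 = 0, 1/5 · 0 = 0; summing to 7/300.
By Bayes' rule, P(r = 2 | data) = (1/75) / (7/300) = 4/7.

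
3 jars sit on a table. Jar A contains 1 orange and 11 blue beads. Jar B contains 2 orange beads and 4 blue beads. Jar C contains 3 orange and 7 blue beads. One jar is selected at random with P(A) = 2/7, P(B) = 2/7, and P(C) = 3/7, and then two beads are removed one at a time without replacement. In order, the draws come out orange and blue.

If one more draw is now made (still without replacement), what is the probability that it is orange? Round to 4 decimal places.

0.2202

Compute the likelihood of the observed sequence for each case: P(data | jar A) = (1/12)(11/11) = 1/12; P(data | jar B) = (2/6)(4/5) = 4/15; P(data | jar C) = (3/10)(7/9) = 7/30.
The prior-weighted likelihoods are 2/7 · 1/12 = 1/42, 2/7 · 4/15 = 8/105, 3/7 · 7/30 = 1/10; summing to 1/5.
Normalising, the posterior is P(jar A | data) = 5/42, P(jar B | data) = 8/21, P(jar C | data) = 1/2.
Averaging over the posterior, P(orange next | data) = (0)(5/42) + (1/4)(8/21) + (1/4)(1/2) = 37/168.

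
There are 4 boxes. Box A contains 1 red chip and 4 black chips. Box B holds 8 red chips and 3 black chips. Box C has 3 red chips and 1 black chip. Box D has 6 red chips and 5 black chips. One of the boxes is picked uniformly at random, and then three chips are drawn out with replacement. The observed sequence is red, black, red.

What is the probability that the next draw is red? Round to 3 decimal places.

The likelihood of the observed sequence under each hypothesis: P(data | box A) = (1/5)(4/5)(1/5) = 0.032; P(data | box B) = (8/11)(3/11)(8/11) = 0.14425; P(data | box C) = (3/4)(1/4)(3/4) = 0.14062; P(data | box D) = (6/11)(5/11)(6/11) = 0.13524.
Multiplying each by its prior: 1/4 · 0.032 = 0.008, 1/4 · 0.14425 = 0.036063, 1/4 · 0.14062 = 0.035156, 1/4 · 0.13524 = 0.033809; these sum to 0.11303.
The posterior is then P(box A | data) = 0.070779, P(box B | data) = 0.31906, P(box C | data) = 0.31104, P(box D | data) = 0.29912.
So P(red next | data) = Σ P(red next | H) P(H | data) = (1/5)(0.070779) + (8/11)(0.31906) + (3/4)(0.31104) + (6/11)(0.29912) = 0.64264.

0.643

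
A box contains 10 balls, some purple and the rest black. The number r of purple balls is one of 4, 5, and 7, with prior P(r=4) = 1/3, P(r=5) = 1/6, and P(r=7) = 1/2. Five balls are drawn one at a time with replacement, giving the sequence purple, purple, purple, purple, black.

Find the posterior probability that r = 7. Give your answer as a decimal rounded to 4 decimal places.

The likelihood of the observed sequence under each hypothesis: P(data | r = 4) = (4/10)(4/10)(4/10)(4/10)(6/10) = 0.01536; P(data | r = 5) = (5/10)(5/10)(5/10)(5/10)(5/10) = 0.03125; P(data | r = 7) = (7/10)(7/10)(7/10)(7/10)(3/10) = 0.07203.
Multiplying each by its prior: 1/3 · 0.01536 = 0.00512, 1/6 · 0.03125 = 0.0052083, 1/2 · 0.07203 = 0.036015; these sum to 0.046343.
Hence P(r = 7 | data) = (0.036015) / (0.046343) = 0.77713.

0.7771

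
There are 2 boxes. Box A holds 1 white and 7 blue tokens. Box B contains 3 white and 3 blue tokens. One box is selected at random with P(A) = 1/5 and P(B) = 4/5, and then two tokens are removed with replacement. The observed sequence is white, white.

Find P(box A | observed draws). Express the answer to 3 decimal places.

For each hypothesis, P(data | H) works out to: P(data | box A) = (1/8)(1/8) = 1/64; P(data | box B) = (3/6)(3/6) = 1/4.
The prior-weighted likelihoods are 1/5 · 1/64 = 1/320, 4/5 · 1/4 = 1/5; summing to 13/64.
Therefore the posterior P(box A | data) = (1/320) / (13/64) = 1/65.

0.015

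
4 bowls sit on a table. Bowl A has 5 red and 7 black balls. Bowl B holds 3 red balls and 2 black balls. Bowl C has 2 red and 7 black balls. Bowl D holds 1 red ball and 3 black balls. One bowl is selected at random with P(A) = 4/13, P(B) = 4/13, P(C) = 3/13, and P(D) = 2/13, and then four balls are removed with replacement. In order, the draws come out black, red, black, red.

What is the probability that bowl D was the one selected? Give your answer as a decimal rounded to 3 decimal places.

For each hypothesis, P(data | H) works out to: P(data | bowl A) = (7/12)(5/12)(7/12)(5/12) = 0.059076; P(data | bowl B) = (2/5)(3/5)(2/5)(3/5) = 0.0576; P(data | bowl C) = (7/9)(2/9)(7/9)(2/9) = 0.029873; P(data | bowl D) = (3/4)(1/4)(3/4)(1/4) = 0.035156.
The prior-weighted likelihoods are 4/13 · 0.059076 = 0.018177, 4/13 · 0.0576 = 0.017723, 3/13 · 0.029873 = 0.0068939, 2/13 · 0.035156 = 0.0054087; these sum to 0.048203.
Therefore the posterior P(bowl D | data) = (0.0054087) / (0.048203) = 0.11221.

0.112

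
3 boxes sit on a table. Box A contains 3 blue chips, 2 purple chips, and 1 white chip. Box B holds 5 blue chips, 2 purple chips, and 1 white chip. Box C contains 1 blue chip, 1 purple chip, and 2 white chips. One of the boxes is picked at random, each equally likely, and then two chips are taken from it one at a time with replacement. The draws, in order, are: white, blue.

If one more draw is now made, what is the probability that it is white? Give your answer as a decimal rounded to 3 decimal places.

Compute the likelihood of the observed sequence for each case: P(data | box A) = (1/6)(3/6) = 1/12; P(data | box B) = (1/8)(5/8) = 5/64; P(data | box C) = (2/4)(1/4) = 1/8.
Weighting by the prior gives 1/3 · 1/12 = 1/36, 1/3 · 5/64 = 5/192, 1/3 · 1/8 = 1/24; these sum to 55/576.
Dividing through by the total gives posterior P(box A | data) = 0.29091, P(box B | data) = 0.27273, P(box C | data) = 0.43636.
So P(white next | data) = Σ P(white next | H) P(H | data) = (1/6)(0.29091) + (1/8)(0.27273) + (1/2)(0.43636) = 0.30076.

0.301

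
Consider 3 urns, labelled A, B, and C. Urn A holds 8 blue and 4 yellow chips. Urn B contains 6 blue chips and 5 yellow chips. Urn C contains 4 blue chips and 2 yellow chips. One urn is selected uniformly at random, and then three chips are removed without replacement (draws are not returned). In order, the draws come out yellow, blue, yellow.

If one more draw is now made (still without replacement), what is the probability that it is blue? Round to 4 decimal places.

0.7636

Under each hypothesis, the probability of the observed sequence is: P(data | urn A) = (4/12)(8/11)(3/10) = 4/55; P(data | urn B) = (5/11)(6/10)(4/9) = 4/33; P(data | urn C) = (2/6)(4/5)(1/4) = 1/15.
The prior-weighted likelihoods are 1/3 · 4/55 = 4/165, 1/3 · 4/33 = 4/99, 1/3 · 1/15 = 1/45; these sum to 43/495.
Dividing through by the total gives posterior P(urn A | data) = 12/43, P(urn B | data) = 20/43, P(urn C | data) = 11/43.
Averaging over the posterior, P(blue next | data) = (7/9)(12/43) + (5/8)(20/43) + (1)(11/43) = 197/258.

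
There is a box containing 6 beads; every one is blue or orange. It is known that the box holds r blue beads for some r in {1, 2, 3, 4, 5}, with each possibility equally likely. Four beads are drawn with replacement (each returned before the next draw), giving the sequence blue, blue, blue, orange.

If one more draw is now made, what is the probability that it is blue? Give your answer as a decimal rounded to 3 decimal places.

For each hypothesis, P(data | H) works out to: P(data | r = 1) = (1/6)(1/6)(1/6)(5/6) = 0.003858; P(data | r = 2) = (2/6)(2/6)(2/6)(4/6) = 0.024691; P(data | r = 3) = (3/6)(3/6)(3/6)(3/6) = 0.0625; P(data | r = 4) = (4/6)(4/6)(4/6)(2/6) = 0.098765; P(data | r = 5) = (5/6)(5/6)(5/6)(1/6) = 0.096451.
The prior-weighted likelihoods are 1/5 · 0.003858 = 0.0007716, 1/5 · 0.024691 = 0.0049383, 1/5 · 0.0625 = 0.0125, 1/5 · 0.098765 = 0.019753, 1/5 · 0.096451 = 0.01929; with total 0.057253.
Dividing through by the total gives posterior P(r = 1 | data) = 0.013477, P(r = 2 | data) = 0.086253, P(r = 3 | data) = 0.21833, P(r = 4 | data) = 0.34501, P(r = 5 | data) = 0.33693.
The predictive probability is P(blue next | data) = (1/6)(0.013477) + (1/3)(0.086253) + (1/2)(0.21833) + (2/3)(0.34501) + (5/6)(0.33693) = 0.65094.

0.651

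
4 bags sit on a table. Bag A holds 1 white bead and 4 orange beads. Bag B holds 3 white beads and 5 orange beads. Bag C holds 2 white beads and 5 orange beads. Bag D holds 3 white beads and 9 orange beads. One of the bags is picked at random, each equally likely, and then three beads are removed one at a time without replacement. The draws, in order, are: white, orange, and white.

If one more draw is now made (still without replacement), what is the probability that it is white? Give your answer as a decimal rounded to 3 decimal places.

Under each hypothesis, the probability of the observed sequence is: P(data | bag A) = (1/5)(4/4)(0/3) = 0; P(data | bag B) = (3/8)(5/7)(2/6) = 0.089286; P(data | bag C) = (2/7)(5/6)(1/5) = 0.047619; P(data | bag D) = (3/12)(9/11)(2/10) = 0.040909.
The prior-weighted likelihoods are 1/4 · 0 = 0, 1/4 · 0.089286 = 0.022321, 1/4 · 0.047619 = 0.011905, 1/4 · 0.040909 = 0.010227; with total 0.044453.
Normalising, the posterior is P(bag A | data) = 0, P(bag B | data) = 0.50213, P(bag C | data) = 0.2678, P(bag D | data) = 0.23007.
Averaging over the posterior, P(white next | data) = (1/5)(0.50213) + (0)(0.2678) + (1/9)(0.23007) = 0.12599.

0.126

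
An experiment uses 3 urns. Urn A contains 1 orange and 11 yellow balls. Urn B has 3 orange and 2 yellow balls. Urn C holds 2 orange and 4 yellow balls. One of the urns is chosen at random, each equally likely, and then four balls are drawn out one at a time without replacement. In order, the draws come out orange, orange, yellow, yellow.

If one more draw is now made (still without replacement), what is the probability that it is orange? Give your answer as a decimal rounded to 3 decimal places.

0.600

Compute the likelihood of the observed sequence for each case: P(data | urn A) = (1/12)(0/11) = 0; P(data | urn B) = (3/5)(2/4)(2/3)(1/2) = 1/10; P(data | urn C) = (2/6)(1/5)(4/4)(3/3) = 1/15.
Multiplying each by its prior: 1/3 · 0 = 0, 1/3 · 1/10 = 1/30, 1/3 · 1/15 = 1/45; summing to 1/18.
Normalising, the posterior is P(urn A | data) = 0, P(urn B | data) = 3/5, P(urn C | data) = 2/5.
The predictive probability is P(orange next | data) = (1)(3/5) + (0)(2/5) = 3/5.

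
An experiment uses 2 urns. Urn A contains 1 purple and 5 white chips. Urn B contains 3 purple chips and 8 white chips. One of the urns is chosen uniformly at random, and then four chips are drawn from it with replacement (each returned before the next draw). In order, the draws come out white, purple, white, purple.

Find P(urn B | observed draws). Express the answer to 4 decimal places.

0.6710

The likelihood of the observed sequence under each hypothesis: P(data | urn A) = (5/6)(1/6)(5/6)(1/6) = 0.01929; P(data | urn B) = (8/11)(3/11)(8/11)(3/11) = 0.039342.
Multiplying each by its prior: 1/2 · 0.01929 = 0.0096451, 1/2 · 0.039342 = 0.019671; summing to 0.029316.
By Bayes' rule, P(urn B | data) = (0.019671) / (0.029316) = 0.67099.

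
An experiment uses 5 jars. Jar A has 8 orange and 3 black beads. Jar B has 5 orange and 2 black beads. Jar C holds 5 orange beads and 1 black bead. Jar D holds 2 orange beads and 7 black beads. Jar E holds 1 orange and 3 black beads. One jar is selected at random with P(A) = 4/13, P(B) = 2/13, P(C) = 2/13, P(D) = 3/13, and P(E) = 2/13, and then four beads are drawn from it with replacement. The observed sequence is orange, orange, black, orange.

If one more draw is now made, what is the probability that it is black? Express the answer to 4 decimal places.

0.2800

For each hypothesis, P(data | H) works out to: P(data | jar A) = (8/11)(8/11)(3/11)(8/11) = 0.10491; P(data | jar B) = (5/7)(5/7)(2/7)(5/7) = 0.10412; P(data | jar C) = (5/6)(5/6)(1/6)(5/6) = 0.096451; P(data | jar D) = (2/9)(2/9)(7/9)(2/9) = 0.0085353; P(data | jar E) = (1/4)(1/4)(3/4)(1/4) = 0.011719.
Multiplying each by its prior: 4/13 · 0.10491 = 0.03228, 2/13 · 0.10412 = 0.016019, 2/13 · 0.096451 = 0.014839, 3/13 · 0.0085353 = 0.0019697, 2/13 · 0.011719 = 0.0018029; with total 0.06691.
Normalising, the posterior is P(jar A | data) = 0.48244, P(jar B | data) = 0.23941, P(jar C | data) = 0.22177, P(jar D | data) = 0.029438, P(jar E | data) = 0.026945.
The predictive probability is P(black next | data) = (3/11)(0.48244) + (2/7)(0.23941) + (1/6)(0.22177) + (7/9)(0.029438) + (3/4)(0.026945) = 0.28004.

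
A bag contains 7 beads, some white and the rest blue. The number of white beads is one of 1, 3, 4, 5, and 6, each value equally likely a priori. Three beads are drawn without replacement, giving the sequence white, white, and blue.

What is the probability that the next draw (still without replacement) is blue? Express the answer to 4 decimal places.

Under each hypothesis, the probability of the observed sequence is: P(data | r = 1) = (1/7)(0/6) = 0; P(data | r = 3) = (3/7)(2/6)(4/5) = 4/35; P(data | r = 4) = (4/7)(3/6)(3/5) = 6/35; P(data | r = 5) = (5/7)(4/6)(2/5) = 4/21; P(data | r = 6) = (6/7)(5/6)(1/5) = 1/7.
Weighting by the prior gives 1/5 · 0 = 0, 1/5 · 4/35 = 4/175, 1/5 · 6/35 = 6/175, 1/5 · 4/21 = 4/105, 1/5 · 1/7 = 1/35; these sum to 13/105.
Normalising, the posterior is P(r = 1 | data) = 0, P(r = 3 | data) = 12/65, P(r = 4 | data) = 18/65, P(r = 5 | data) = 4/13, P(r = 6 | data) = 3/13.
The predictive probability is P(blue next | data) = (3/4)(12/65) + (1/2)(18/65) + (1/4)(4/13) + (0)(3/13) = 23/65.

0.3538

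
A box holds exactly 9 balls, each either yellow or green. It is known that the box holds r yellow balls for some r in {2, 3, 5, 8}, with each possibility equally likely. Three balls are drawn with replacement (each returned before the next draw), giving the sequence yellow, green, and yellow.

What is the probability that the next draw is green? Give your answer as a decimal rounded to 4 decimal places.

0.4444

Under each hypothesis, the probability of the observed sequence is: P(data | r = 2) = (2/9)(7/9)(2/9) = 28/729; P(data | r = 3) = (3/9)(6/9)(3/9) = 2/27; P(data | r = 5) = (5/9)(4/9)(5/9) = 100/729; P(data | r = 8) = (8/9)(1/9)(8/9) = 64/729.
The prior-weighted likelihoods are 1/4 · 28/729 = 7/729, 1/4 · 2/27 = 1/54, 1/4 · 100/729 = 25/729, 1/4 · 64/729 = 16/729; with total 41/486.
Dividing through by the total gives posterior P(r = 2 | data) = 14/123, P(r = 3 | data) = 9/41, P(r = 5 | data) = 50/123, P(r = 8 | data) = 32/123.
The predictive probability is P(green next | data) = (7/9)(14/123) + (2/3)(9/41) + (4/9)(50/123) + (1/9)(32/123) = 4/9.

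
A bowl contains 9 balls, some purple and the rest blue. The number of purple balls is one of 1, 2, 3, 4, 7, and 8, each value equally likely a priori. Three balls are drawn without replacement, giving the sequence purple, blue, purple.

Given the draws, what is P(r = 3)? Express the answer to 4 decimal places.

Under each hypothesis, the probability of the observed sequence is: P(data | r = 1) = (1/9)(8/8)(0/7) = 0; P(data | r = 2) = (2/9)(7/8)(1/7) = 0.027778; P(data | r = 3) = (3/9)(6/8)(2/7) = 0.071429; P(data | r = 4) = (4/9)(5/8)(3/7) = 0.11905; P(data | r = 7) = (7/9)(2/8)(6/7) = 0.16667; P(data | r = 8) = (8/9)(1/8)(7/7) = 0.11111.
Multiplying each by its prior: 1/6 · 0 = 0, 1/6 · 0.027778 = 0.0046296, 1/6 · 0.071429 = 0.011905, 1/6 · 0.11905 = 0.019841, 1/6 · 0.16667 = 0.027778, 1/6 · 0.11111 = 0.018519; summing to 0.082672.
By Bayes' rule, P(r = 3 | data) = (0.011905) / (0.082672) = 0.144.

0.1440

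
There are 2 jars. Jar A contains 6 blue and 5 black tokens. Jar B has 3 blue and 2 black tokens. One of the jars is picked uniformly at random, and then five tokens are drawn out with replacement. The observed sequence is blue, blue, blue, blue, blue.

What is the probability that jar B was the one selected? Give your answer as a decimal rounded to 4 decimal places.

Under each hypothesis, the probability of the observed sequence is: P(data | jar A) = (6/11)(6/11)(6/11)(6/11)(6/11) = 0.048283; P(data | jar B) = (3/5)(3/5)(3/5)(3/5)(3/5) = 0.07776.
Multiplying each by its prior: 1/2 · 0.048283 = 0.024141, 1/2 · 0.07776 = 0.03888; summing to 0.063021.
Hence P(jar B | data) = (0.03888) / (0.063021) = 0.61693.

0.6169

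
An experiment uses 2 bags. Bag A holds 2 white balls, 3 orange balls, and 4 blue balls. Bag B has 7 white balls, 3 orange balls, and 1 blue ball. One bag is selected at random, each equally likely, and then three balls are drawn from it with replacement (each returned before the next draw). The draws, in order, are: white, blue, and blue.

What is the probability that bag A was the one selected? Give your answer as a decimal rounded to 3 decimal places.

0.893

Compute the likelihood of the observed sequence for each case: P(data | bag A) = (2/9)(4/9)(4/9) = 0.043896; P(data | bag B) = (7/11)(1/11)(1/11) = 0.0052592.
Weighting by the prior gives 1/2 · 0.043896 = 0.021948, 1/2 · 0.0052592 = 0.0026296; summing to 0.024577.
Therefore the posterior P(bag A | data) = (0.021948) / (0.024577) = 0.89301.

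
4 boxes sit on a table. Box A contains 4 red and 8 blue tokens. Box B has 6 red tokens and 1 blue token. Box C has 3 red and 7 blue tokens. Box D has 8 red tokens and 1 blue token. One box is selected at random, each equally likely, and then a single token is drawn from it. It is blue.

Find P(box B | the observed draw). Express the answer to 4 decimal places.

0.0881

Under each hypothesis, the probability of this draw is: P(data | box A) = (8/12) = 0.66667; P(data | box B) = (1/7) = 0.14286; P(data | box C) = (7/10) = 0.7; P(data | box D) = (1/9) = 0.11111.
Weighting by the prior gives 1/4 · 0.66667 = 0.16667, 1/4 · 0.14286 = 0.035714, 1/4 · 0.7 = 0.175, 1/4 · 0.11111 = 0.027778; summing to 0.40516.
Hence P(box B | data) = (0.035714) / (0.40516) = 0.088149.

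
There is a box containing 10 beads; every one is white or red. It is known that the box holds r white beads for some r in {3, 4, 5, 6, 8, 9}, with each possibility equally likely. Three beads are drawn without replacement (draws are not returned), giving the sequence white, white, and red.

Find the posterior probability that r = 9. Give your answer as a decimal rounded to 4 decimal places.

0.1390

The likelihood of the observed sequence under each hypothesis: P(data | r = 3) = (3/10)(2/9)(7/8) = 0.058333; P(data | r = 4) = (4/10)(3/9)(6/8) = 0.1; P(data | r = 5) = (5/10)(4/9)(5/8) = 0.13889; P(data | r = 6) = (6/10)(5/9)(4/8) = 0.16667; P(data | r = 8) = (8/10)(7/9)(2/8) = 0.15556; P(data | r = 9) = (9/10)(8/9)(1/8) = 0.1.
Weighting by the prior gives 1/6 · 0.058333 = 0.0097222, 1/6 · 0.1 = 0.016667, 1/6 · 0.13889 = 0.023148, 1/6 · 0.16667 = 0.027778, 1/6 · 0.15556 = 0.025926, 1/6 · 0.1 = 0.016667; these sum to 0.11991.
So P(r = 9 | data) = (0.016667) / (0.11991) = 0.139.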